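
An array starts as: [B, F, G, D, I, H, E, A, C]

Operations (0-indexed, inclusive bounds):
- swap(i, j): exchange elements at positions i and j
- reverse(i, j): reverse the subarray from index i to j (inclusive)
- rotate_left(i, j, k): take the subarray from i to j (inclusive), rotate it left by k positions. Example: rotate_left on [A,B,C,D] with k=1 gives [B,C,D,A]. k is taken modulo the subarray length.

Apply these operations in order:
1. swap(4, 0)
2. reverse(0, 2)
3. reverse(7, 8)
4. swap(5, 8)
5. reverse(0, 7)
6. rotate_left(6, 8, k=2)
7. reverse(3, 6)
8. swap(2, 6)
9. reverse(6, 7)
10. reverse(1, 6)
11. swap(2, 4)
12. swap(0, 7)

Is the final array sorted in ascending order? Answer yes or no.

Answer: no

Derivation:
After 1 (swap(4, 0)): [I, F, G, D, B, H, E, A, C]
After 2 (reverse(0, 2)): [G, F, I, D, B, H, E, A, C]
After 3 (reverse(7, 8)): [G, F, I, D, B, H, E, C, A]
After 4 (swap(5, 8)): [G, F, I, D, B, A, E, C, H]
After 5 (reverse(0, 7)): [C, E, A, B, D, I, F, G, H]
After 6 (rotate_left(6, 8, k=2)): [C, E, A, B, D, I, H, F, G]
After 7 (reverse(3, 6)): [C, E, A, H, I, D, B, F, G]
After 8 (swap(2, 6)): [C, E, B, H, I, D, A, F, G]
After 9 (reverse(6, 7)): [C, E, B, H, I, D, F, A, G]
After 10 (reverse(1, 6)): [C, F, D, I, H, B, E, A, G]
After 11 (swap(2, 4)): [C, F, H, I, D, B, E, A, G]
After 12 (swap(0, 7)): [A, F, H, I, D, B, E, C, G]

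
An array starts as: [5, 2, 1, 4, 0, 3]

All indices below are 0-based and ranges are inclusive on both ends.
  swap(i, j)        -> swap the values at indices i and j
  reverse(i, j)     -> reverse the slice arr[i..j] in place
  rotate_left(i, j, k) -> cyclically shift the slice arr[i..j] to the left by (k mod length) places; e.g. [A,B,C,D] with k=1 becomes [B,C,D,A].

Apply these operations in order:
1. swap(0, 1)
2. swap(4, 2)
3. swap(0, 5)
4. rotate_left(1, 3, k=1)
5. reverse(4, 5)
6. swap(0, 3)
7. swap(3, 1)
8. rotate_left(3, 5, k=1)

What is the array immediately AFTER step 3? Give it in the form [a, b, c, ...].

After 1 (swap(0, 1)): [2, 5, 1, 4, 0, 3]
After 2 (swap(4, 2)): [2, 5, 0, 4, 1, 3]
After 3 (swap(0, 5)): [3, 5, 0, 4, 1, 2]

Answer: [3, 5, 0, 4, 1, 2]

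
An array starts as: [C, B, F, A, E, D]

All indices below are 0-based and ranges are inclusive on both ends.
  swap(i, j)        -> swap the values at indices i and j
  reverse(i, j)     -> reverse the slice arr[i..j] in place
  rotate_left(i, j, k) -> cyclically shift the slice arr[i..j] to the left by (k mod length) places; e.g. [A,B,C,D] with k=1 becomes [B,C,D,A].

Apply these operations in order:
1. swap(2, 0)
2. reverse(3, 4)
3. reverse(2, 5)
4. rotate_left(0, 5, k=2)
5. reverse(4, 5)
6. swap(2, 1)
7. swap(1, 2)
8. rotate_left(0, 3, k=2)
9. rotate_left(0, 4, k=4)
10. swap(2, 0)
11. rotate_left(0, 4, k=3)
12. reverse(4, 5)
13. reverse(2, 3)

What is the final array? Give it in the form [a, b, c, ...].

After 1 (swap(2, 0)): [F, B, C, A, E, D]
After 2 (reverse(3, 4)): [F, B, C, E, A, D]
After 3 (reverse(2, 5)): [F, B, D, A, E, C]
After 4 (rotate_left(0, 5, k=2)): [D, A, E, C, F, B]
After 5 (reverse(4, 5)): [D, A, E, C, B, F]
After 6 (swap(2, 1)): [D, E, A, C, B, F]
After 7 (swap(1, 2)): [D, A, E, C, B, F]
After 8 (rotate_left(0, 3, k=2)): [E, C, D, A, B, F]
After 9 (rotate_left(0, 4, k=4)): [B, E, C, D, A, F]
After 10 (swap(2, 0)): [C, E, B, D, A, F]
After 11 (rotate_left(0, 4, k=3)): [D, A, C, E, B, F]
After 12 (reverse(4, 5)): [D, A, C, E, F, B]
After 13 (reverse(2, 3)): [D, A, E, C, F, B]

Answer: [D, A, E, C, F, B]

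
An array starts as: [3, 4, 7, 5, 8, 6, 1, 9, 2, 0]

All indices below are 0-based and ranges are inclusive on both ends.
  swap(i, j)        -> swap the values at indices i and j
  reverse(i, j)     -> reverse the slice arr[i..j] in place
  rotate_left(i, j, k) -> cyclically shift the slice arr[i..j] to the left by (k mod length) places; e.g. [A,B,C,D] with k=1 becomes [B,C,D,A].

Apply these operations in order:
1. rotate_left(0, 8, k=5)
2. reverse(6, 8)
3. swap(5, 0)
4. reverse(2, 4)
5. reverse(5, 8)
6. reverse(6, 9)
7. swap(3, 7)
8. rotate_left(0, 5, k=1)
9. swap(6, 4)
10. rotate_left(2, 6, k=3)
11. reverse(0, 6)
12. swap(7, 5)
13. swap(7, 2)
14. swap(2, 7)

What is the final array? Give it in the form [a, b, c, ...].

Answer: [0, 9, 6, 7, 4, 2, 1, 3, 8, 5]

Derivation:
After 1 (rotate_left(0, 8, k=5)): [6, 1, 9, 2, 3, 4, 7, 5, 8, 0]
After 2 (reverse(6, 8)): [6, 1, 9, 2, 3, 4, 8, 5, 7, 0]
After 3 (swap(5, 0)): [4, 1, 9, 2, 3, 6, 8, 5, 7, 0]
After 4 (reverse(2, 4)): [4, 1, 3, 2, 9, 6, 8, 5, 7, 0]
After 5 (reverse(5, 8)): [4, 1, 3, 2, 9, 7, 5, 8, 6, 0]
After 6 (reverse(6, 9)): [4, 1, 3, 2, 9, 7, 0, 6, 8, 5]
After 7 (swap(3, 7)): [4, 1, 3, 6, 9, 7, 0, 2, 8, 5]
After 8 (rotate_left(0, 5, k=1)): [1, 3, 6, 9, 7, 4, 0, 2, 8, 5]
After 9 (swap(6, 4)): [1, 3, 6, 9, 0, 4, 7, 2, 8, 5]
After 10 (rotate_left(2, 6, k=3)): [1, 3, 4, 7, 6, 9, 0, 2, 8, 5]
After 11 (reverse(0, 6)): [0, 9, 6, 7, 4, 3, 1, 2, 8, 5]
After 12 (swap(7, 5)): [0, 9, 6, 7, 4, 2, 1, 3, 8, 5]
After 13 (swap(7, 2)): [0, 9, 3, 7, 4, 2, 1, 6, 8, 5]
After 14 (swap(2, 7)): [0, 9, 6, 7, 4, 2, 1, 3, 8, 5]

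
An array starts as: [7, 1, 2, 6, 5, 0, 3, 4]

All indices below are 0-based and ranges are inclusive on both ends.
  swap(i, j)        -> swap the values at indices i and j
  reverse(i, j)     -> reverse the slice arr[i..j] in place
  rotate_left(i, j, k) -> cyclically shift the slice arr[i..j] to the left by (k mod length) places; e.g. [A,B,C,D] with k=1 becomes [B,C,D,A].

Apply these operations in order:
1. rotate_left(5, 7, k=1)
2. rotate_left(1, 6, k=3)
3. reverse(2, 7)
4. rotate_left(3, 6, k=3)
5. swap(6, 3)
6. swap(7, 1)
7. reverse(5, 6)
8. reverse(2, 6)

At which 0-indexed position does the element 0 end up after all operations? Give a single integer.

After 1 (rotate_left(5, 7, k=1)): [7, 1, 2, 6, 5, 3, 4, 0]
After 2 (rotate_left(1, 6, k=3)): [7, 5, 3, 4, 1, 2, 6, 0]
After 3 (reverse(2, 7)): [7, 5, 0, 6, 2, 1, 4, 3]
After 4 (rotate_left(3, 6, k=3)): [7, 5, 0, 4, 6, 2, 1, 3]
After 5 (swap(6, 3)): [7, 5, 0, 1, 6, 2, 4, 3]
After 6 (swap(7, 1)): [7, 3, 0, 1, 6, 2, 4, 5]
After 7 (reverse(5, 6)): [7, 3, 0, 1, 6, 4, 2, 5]
After 8 (reverse(2, 6)): [7, 3, 2, 4, 6, 1, 0, 5]

Answer: 6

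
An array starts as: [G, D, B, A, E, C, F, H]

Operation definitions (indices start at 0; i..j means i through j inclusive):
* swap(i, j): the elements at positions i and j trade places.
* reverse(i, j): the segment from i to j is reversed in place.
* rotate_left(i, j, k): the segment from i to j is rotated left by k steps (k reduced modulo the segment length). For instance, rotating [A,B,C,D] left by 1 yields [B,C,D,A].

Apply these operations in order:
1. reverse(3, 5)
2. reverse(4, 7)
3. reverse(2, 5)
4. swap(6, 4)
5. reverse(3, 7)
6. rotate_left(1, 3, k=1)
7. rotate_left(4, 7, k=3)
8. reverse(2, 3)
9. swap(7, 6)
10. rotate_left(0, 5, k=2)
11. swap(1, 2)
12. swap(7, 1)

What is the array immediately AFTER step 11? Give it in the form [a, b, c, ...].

After 1 (reverse(3, 5)): [G, D, B, C, E, A, F, H]
After 2 (reverse(4, 7)): [G, D, B, C, H, F, A, E]
After 3 (reverse(2, 5)): [G, D, F, H, C, B, A, E]
After 4 (swap(6, 4)): [G, D, F, H, A, B, C, E]
After 5 (reverse(3, 7)): [G, D, F, E, C, B, A, H]
After 6 (rotate_left(1, 3, k=1)): [G, F, E, D, C, B, A, H]
After 7 (rotate_left(4, 7, k=3)): [G, F, E, D, H, C, B, A]
After 8 (reverse(2, 3)): [G, F, D, E, H, C, B, A]
After 9 (swap(7, 6)): [G, F, D, E, H, C, A, B]
After 10 (rotate_left(0, 5, k=2)): [D, E, H, C, G, F, A, B]
After 11 (swap(1, 2)): [D, H, E, C, G, F, A, B]

Answer: [D, H, E, C, G, F, A, B]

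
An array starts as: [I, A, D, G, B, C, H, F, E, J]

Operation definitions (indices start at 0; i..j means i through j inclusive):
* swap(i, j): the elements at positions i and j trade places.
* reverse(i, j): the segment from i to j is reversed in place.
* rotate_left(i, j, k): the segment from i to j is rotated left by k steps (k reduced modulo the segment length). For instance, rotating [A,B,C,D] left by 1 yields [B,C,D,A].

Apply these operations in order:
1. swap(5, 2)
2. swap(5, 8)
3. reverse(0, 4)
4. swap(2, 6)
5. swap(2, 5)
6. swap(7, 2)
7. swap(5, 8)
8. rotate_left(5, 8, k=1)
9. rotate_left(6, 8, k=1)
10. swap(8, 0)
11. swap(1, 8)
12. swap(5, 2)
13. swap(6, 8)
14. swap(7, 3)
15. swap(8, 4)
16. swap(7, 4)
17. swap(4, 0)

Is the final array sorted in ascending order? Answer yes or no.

After 1 (swap(5, 2)): [I, A, C, G, B, D, H, F, E, J]
After 2 (swap(5, 8)): [I, A, C, G, B, E, H, F, D, J]
After 3 (reverse(0, 4)): [B, G, C, A, I, E, H, F, D, J]
After 4 (swap(2, 6)): [B, G, H, A, I, E, C, F, D, J]
After 5 (swap(2, 5)): [B, G, E, A, I, H, C, F, D, J]
After 6 (swap(7, 2)): [B, G, F, A, I, H, C, E, D, J]
After 7 (swap(5, 8)): [B, G, F, A, I, D, C, E, H, J]
After 8 (rotate_left(5, 8, k=1)): [B, G, F, A, I, C, E, H, D, J]
After 9 (rotate_left(6, 8, k=1)): [B, G, F, A, I, C, H, D, E, J]
After 10 (swap(8, 0)): [E, G, F, A, I, C, H, D, B, J]
After 11 (swap(1, 8)): [E, B, F, A, I, C, H, D, G, J]
After 12 (swap(5, 2)): [E, B, C, A, I, F, H, D, G, J]
After 13 (swap(6, 8)): [E, B, C, A, I, F, G, D, H, J]
After 14 (swap(7, 3)): [E, B, C, D, I, F, G, A, H, J]
After 15 (swap(8, 4)): [E, B, C, D, H, F, G, A, I, J]
After 16 (swap(7, 4)): [E, B, C, D, A, F, G, H, I, J]
After 17 (swap(4, 0)): [A, B, C, D, E, F, G, H, I, J]

Answer: yes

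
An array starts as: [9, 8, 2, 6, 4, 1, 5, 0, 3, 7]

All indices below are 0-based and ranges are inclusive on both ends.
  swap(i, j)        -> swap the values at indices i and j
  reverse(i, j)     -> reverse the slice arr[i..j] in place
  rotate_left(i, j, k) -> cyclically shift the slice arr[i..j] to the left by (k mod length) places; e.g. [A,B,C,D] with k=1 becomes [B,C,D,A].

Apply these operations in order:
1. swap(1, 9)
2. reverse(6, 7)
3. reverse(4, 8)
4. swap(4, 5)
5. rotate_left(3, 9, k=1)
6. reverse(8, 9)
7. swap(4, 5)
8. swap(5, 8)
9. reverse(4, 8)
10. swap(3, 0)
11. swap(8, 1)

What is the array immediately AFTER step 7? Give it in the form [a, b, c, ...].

After 1 (swap(1, 9)): [9, 7, 2, 6, 4, 1, 5, 0, 3, 8]
After 2 (reverse(6, 7)): [9, 7, 2, 6, 4, 1, 0, 5, 3, 8]
After 3 (reverse(4, 8)): [9, 7, 2, 6, 3, 5, 0, 1, 4, 8]
After 4 (swap(4, 5)): [9, 7, 2, 6, 5, 3, 0, 1, 4, 8]
After 5 (rotate_left(3, 9, k=1)): [9, 7, 2, 5, 3, 0, 1, 4, 8, 6]
After 6 (reverse(8, 9)): [9, 7, 2, 5, 3, 0, 1, 4, 6, 8]
After 7 (swap(4, 5)): [9, 7, 2, 5, 0, 3, 1, 4, 6, 8]

Answer: [9, 7, 2, 5, 0, 3, 1, 4, 6, 8]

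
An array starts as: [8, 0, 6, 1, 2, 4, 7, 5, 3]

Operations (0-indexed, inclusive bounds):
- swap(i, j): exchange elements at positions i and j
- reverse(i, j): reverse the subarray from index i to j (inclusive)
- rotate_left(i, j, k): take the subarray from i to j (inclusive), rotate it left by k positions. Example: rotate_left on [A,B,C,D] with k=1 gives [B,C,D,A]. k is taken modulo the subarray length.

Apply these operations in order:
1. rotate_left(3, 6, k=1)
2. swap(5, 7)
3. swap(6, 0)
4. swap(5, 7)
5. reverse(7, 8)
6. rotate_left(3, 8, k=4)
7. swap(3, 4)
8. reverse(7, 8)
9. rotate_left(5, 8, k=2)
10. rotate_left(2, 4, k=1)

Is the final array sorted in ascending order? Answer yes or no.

Answer: no

Derivation:
After 1 (rotate_left(3, 6, k=1)): [8, 0, 6, 2, 4, 7, 1, 5, 3]
After 2 (swap(5, 7)): [8, 0, 6, 2, 4, 5, 1, 7, 3]
After 3 (swap(6, 0)): [1, 0, 6, 2, 4, 5, 8, 7, 3]
After 4 (swap(5, 7)): [1, 0, 6, 2, 4, 7, 8, 5, 3]
After 5 (reverse(7, 8)): [1, 0, 6, 2, 4, 7, 8, 3, 5]
After 6 (rotate_left(3, 8, k=4)): [1, 0, 6, 3, 5, 2, 4, 7, 8]
After 7 (swap(3, 4)): [1, 0, 6, 5, 3, 2, 4, 7, 8]
After 8 (reverse(7, 8)): [1, 0, 6, 5, 3, 2, 4, 8, 7]
After 9 (rotate_left(5, 8, k=2)): [1, 0, 6, 5, 3, 8, 7, 2, 4]
After 10 (rotate_left(2, 4, k=1)): [1, 0, 5, 3, 6, 8, 7, 2, 4]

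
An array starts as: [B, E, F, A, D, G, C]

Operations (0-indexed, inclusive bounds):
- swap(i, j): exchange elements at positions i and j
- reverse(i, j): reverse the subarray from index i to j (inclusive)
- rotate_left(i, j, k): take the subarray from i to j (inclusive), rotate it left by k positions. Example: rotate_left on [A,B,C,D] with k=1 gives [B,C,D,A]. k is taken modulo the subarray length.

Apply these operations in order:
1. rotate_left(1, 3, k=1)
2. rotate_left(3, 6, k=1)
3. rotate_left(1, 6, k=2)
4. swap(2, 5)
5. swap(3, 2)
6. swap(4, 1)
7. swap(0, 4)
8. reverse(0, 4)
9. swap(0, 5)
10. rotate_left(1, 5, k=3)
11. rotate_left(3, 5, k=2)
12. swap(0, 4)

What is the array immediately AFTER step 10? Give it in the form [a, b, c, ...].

Answer: [G, D, B, F, C, E, A]

Derivation:
After 1 (rotate_left(1, 3, k=1)): [B, F, A, E, D, G, C]
After 2 (rotate_left(3, 6, k=1)): [B, F, A, D, G, C, E]
After 3 (rotate_left(1, 6, k=2)): [B, D, G, C, E, F, A]
After 4 (swap(2, 5)): [B, D, F, C, E, G, A]
After 5 (swap(3, 2)): [B, D, C, F, E, G, A]
After 6 (swap(4, 1)): [B, E, C, F, D, G, A]
After 7 (swap(0, 4)): [D, E, C, F, B, G, A]
After 8 (reverse(0, 4)): [B, F, C, E, D, G, A]
After 9 (swap(0, 5)): [G, F, C, E, D, B, A]
After 10 (rotate_left(1, 5, k=3)): [G, D, B, F, C, E, A]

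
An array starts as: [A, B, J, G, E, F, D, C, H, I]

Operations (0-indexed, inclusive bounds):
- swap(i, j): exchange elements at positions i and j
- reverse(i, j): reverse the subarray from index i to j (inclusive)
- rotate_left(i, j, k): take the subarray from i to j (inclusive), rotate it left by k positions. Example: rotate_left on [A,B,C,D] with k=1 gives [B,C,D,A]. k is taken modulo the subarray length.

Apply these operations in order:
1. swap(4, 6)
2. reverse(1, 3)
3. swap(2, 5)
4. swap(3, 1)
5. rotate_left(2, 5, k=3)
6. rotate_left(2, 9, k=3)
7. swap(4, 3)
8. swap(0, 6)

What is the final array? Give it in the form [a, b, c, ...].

After 1 (swap(4, 6)): [A, B, J, G, D, F, E, C, H, I]
After 2 (reverse(1, 3)): [A, G, J, B, D, F, E, C, H, I]
After 3 (swap(2, 5)): [A, G, F, B, D, J, E, C, H, I]
After 4 (swap(3, 1)): [A, B, F, G, D, J, E, C, H, I]
After 5 (rotate_left(2, 5, k=3)): [A, B, J, F, G, D, E, C, H, I]
After 6 (rotate_left(2, 9, k=3)): [A, B, D, E, C, H, I, J, F, G]
After 7 (swap(4, 3)): [A, B, D, C, E, H, I, J, F, G]
After 8 (swap(0, 6)): [I, B, D, C, E, H, A, J, F, G]

Answer: [I, B, D, C, E, H, A, J, F, G]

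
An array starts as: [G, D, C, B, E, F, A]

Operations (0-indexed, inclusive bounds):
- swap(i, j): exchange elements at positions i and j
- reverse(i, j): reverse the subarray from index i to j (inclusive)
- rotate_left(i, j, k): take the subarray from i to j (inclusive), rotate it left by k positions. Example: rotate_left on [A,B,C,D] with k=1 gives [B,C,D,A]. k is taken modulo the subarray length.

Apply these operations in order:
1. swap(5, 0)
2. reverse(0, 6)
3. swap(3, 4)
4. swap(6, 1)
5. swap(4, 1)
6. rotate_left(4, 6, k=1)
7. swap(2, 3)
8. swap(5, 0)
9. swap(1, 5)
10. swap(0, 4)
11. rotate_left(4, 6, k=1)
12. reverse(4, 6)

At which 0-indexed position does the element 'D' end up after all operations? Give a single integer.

Answer: 0

Derivation:
After 1 (swap(5, 0)): [F, D, C, B, E, G, A]
After 2 (reverse(0, 6)): [A, G, E, B, C, D, F]
After 3 (swap(3, 4)): [A, G, E, C, B, D, F]
After 4 (swap(6, 1)): [A, F, E, C, B, D, G]
After 5 (swap(4, 1)): [A, B, E, C, F, D, G]
After 6 (rotate_left(4, 6, k=1)): [A, B, E, C, D, G, F]
After 7 (swap(2, 3)): [A, B, C, E, D, G, F]
After 8 (swap(5, 0)): [G, B, C, E, D, A, F]
After 9 (swap(1, 5)): [G, A, C, E, D, B, F]
After 10 (swap(0, 4)): [D, A, C, E, G, B, F]
After 11 (rotate_left(4, 6, k=1)): [D, A, C, E, B, F, G]
After 12 (reverse(4, 6)): [D, A, C, E, G, F, B]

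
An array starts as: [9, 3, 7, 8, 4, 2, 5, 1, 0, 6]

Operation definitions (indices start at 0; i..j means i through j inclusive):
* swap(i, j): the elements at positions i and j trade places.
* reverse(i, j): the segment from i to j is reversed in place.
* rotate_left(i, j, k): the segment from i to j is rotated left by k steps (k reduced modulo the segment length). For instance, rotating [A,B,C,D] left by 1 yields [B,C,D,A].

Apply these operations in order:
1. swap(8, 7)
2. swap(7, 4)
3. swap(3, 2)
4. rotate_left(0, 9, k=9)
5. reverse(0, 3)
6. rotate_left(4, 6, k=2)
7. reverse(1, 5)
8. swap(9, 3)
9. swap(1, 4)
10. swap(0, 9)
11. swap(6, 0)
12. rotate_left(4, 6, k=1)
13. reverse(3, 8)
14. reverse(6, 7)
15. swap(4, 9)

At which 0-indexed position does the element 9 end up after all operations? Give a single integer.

After 1 (swap(8, 7)): [9, 3, 7, 8, 4, 2, 5, 0, 1, 6]
After 2 (swap(7, 4)): [9, 3, 7, 8, 0, 2, 5, 4, 1, 6]
After 3 (swap(3, 2)): [9, 3, 8, 7, 0, 2, 5, 4, 1, 6]
After 4 (rotate_left(0, 9, k=9)): [6, 9, 3, 8, 7, 0, 2, 5, 4, 1]
After 5 (reverse(0, 3)): [8, 3, 9, 6, 7, 0, 2, 5, 4, 1]
After 6 (rotate_left(4, 6, k=2)): [8, 3, 9, 6, 2, 7, 0, 5, 4, 1]
After 7 (reverse(1, 5)): [8, 7, 2, 6, 9, 3, 0, 5, 4, 1]
After 8 (swap(9, 3)): [8, 7, 2, 1, 9, 3, 0, 5, 4, 6]
After 9 (swap(1, 4)): [8, 9, 2, 1, 7, 3, 0, 5, 4, 6]
After 10 (swap(0, 9)): [6, 9, 2, 1, 7, 3, 0, 5, 4, 8]
After 11 (swap(6, 0)): [0, 9, 2, 1, 7, 3, 6, 5, 4, 8]
After 12 (rotate_left(4, 6, k=1)): [0, 9, 2, 1, 3, 6, 7, 5, 4, 8]
After 13 (reverse(3, 8)): [0, 9, 2, 4, 5, 7, 6, 3, 1, 8]
After 14 (reverse(6, 7)): [0, 9, 2, 4, 5, 7, 3, 6, 1, 8]
After 15 (swap(4, 9)): [0, 9, 2, 4, 8, 7, 3, 6, 1, 5]

Answer: 1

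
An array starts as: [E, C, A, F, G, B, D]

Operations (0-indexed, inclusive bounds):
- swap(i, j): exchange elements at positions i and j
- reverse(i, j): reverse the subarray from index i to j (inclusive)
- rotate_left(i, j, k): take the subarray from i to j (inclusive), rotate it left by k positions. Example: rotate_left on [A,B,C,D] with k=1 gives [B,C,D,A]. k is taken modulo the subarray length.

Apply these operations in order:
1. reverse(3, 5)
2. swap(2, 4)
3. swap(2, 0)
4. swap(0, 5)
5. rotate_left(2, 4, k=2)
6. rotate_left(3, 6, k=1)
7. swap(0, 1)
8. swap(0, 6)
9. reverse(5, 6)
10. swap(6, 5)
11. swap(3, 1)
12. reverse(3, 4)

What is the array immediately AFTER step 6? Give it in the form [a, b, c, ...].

Answer: [F, C, A, B, G, D, E]

Derivation:
After 1 (reverse(3, 5)): [E, C, A, B, G, F, D]
After 2 (swap(2, 4)): [E, C, G, B, A, F, D]
After 3 (swap(2, 0)): [G, C, E, B, A, F, D]
After 4 (swap(0, 5)): [F, C, E, B, A, G, D]
After 5 (rotate_left(2, 4, k=2)): [F, C, A, E, B, G, D]
After 6 (rotate_left(3, 6, k=1)): [F, C, A, B, G, D, E]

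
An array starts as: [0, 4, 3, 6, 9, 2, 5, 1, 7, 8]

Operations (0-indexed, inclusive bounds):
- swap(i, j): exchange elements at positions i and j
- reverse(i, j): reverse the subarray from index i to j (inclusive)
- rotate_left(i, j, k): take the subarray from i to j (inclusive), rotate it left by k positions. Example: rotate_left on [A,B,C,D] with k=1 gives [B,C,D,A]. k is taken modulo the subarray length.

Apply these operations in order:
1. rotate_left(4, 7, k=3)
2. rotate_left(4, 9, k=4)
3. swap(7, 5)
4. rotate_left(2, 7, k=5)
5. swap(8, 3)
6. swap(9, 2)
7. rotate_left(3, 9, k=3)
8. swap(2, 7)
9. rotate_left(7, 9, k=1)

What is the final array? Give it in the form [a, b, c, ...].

Answer: [0, 4, 2, 9, 1, 3, 8, 6, 7, 5]

Derivation:
After 1 (rotate_left(4, 7, k=3)): [0, 4, 3, 6, 1, 9, 2, 5, 7, 8]
After 2 (rotate_left(4, 9, k=4)): [0, 4, 3, 6, 7, 8, 1, 9, 2, 5]
After 3 (swap(7, 5)): [0, 4, 3, 6, 7, 9, 1, 8, 2, 5]
After 4 (rotate_left(2, 7, k=5)): [0, 4, 8, 3, 6, 7, 9, 1, 2, 5]
After 5 (swap(8, 3)): [0, 4, 8, 2, 6, 7, 9, 1, 3, 5]
After 6 (swap(9, 2)): [0, 4, 5, 2, 6, 7, 9, 1, 3, 8]
After 7 (rotate_left(3, 9, k=3)): [0, 4, 5, 9, 1, 3, 8, 2, 6, 7]
After 8 (swap(2, 7)): [0, 4, 2, 9, 1, 3, 8, 5, 6, 7]
After 9 (rotate_left(7, 9, k=1)): [0, 4, 2, 9, 1, 3, 8, 6, 7, 5]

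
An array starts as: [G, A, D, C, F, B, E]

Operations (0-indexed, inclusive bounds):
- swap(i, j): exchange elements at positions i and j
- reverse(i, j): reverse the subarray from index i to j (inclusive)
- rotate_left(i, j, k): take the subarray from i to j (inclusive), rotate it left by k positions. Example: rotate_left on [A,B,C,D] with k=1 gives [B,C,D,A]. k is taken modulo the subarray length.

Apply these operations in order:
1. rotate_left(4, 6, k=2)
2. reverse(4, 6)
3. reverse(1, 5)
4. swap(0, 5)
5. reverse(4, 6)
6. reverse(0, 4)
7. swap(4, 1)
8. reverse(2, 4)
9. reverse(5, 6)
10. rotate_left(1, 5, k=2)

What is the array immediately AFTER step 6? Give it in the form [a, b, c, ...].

After 1 (rotate_left(4, 6, k=2)): [G, A, D, C, E, F, B]
After 2 (reverse(4, 6)): [G, A, D, C, B, F, E]
After 3 (reverse(1, 5)): [G, F, B, C, D, A, E]
After 4 (swap(0, 5)): [A, F, B, C, D, G, E]
After 5 (reverse(4, 6)): [A, F, B, C, E, G, D]
After 6 (reverse(0, 4)): [E, C, B, F, A, G, D]

Answer: [E, C, B, F, A, G, D]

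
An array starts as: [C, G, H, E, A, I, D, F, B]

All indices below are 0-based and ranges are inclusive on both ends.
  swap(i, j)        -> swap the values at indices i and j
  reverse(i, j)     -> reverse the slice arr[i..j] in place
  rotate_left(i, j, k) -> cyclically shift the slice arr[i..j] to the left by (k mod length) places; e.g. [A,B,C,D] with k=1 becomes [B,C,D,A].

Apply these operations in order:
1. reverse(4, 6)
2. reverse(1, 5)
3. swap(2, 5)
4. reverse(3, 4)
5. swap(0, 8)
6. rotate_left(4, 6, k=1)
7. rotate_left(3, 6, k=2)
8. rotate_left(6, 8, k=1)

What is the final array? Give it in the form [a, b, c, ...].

Answer: [B, I, G, A, E, H, F, C, D]

Derivation:
After 1 (reverse(4, 6)): [C, G, H, E, D, I, A, F, B]
After 2 (reverse(1, 5)): [C, I, D, E, H, G, A, F, B]
After 3 (swap(2, 5)): [C, I, G, E, H, D, A, F, B]
After 4 (reverse(3, 4)): [C, I, G, H, E, D, A, F, B]
After 5 (swap(0, 8)): [B, I, G, H, E, D, A, F, C]
After 6 (rotate_left(4, 6, k=1)): [B, I, G, H, D, A, E, F, C]
After 7 (rotate_left(3, 6, k=2)): [B, I, G, A, E, H, D, F, C]
After 8 (rotate_left(6, 8, k=1)): [B, I, G, A, E, H, F, C, D]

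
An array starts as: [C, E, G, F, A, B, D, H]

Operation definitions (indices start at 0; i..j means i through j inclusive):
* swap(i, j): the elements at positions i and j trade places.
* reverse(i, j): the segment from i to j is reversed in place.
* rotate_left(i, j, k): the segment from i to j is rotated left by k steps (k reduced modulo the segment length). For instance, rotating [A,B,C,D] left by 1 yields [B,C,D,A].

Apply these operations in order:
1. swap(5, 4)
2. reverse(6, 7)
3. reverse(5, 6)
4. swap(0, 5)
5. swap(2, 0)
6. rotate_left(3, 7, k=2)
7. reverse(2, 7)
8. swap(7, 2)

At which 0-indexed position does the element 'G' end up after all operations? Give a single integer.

Answer: 0

Derivation:
After 1 (swap(5, 4)): [C, E, G, F, B, A, D, H]
After 2 (reverse(6, 7)): [C, E, G, F, B, A, H, D]
After 3 (reverse(5, 6)): [C, E, G, F, B, H, A, D]
After 4 (swap(0, 5)): [H, E, G, F, B, C, A, D]
After 5 (swap(2, 0)): [G, E, H, F, B, C, A, D]
After 6 (rotate_left(3, 7, k=2)): [G, E, H, C, A, D, F, B]
After 7 (reverse(2, 7)): [G, E, B, F, D, A, C, H]
After 8 (swap(7, 2)): [G, E, H, F, D, A, C, B]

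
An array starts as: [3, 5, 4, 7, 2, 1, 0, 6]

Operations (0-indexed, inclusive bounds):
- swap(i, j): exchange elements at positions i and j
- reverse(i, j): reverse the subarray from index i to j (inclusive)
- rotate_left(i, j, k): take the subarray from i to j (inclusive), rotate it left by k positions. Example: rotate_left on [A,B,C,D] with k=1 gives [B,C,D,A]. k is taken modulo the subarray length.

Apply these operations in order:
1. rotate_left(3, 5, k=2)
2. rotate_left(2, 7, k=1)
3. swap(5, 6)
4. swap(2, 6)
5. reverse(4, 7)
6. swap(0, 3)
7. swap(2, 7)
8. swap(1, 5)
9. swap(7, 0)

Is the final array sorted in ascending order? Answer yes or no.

After 1 (rotate_left(3, 5, k=2)): [3, 5, 4, 1, 7, 2, 0, 6]
After 2 (rotate_left(2, 7, k=1)): [3, 5, 1, 7, 2, 0, 6, 4]
After 3 (swap(5, 6)): [3, 5, 1, 7, 2, 6, 0, 4]
After 4 (swap(2, 6)): [3, 5, 0, 7, 2, 6, 1, 4]
After 5 (reverse(4, 7)): [3, 5, 0, 7, 4, 1, 6, 2]
After 6 (swap(0, 3)): [7, 5, 0, 3, 4, 1, 6, 2]
After 7 (swap(2, 7)): [7, 5, 2, 3, 4, 1, 6, 0]
After 8 (swap(1, 5)): [7, 1, 2, 3, 4, 5, 6, 0]
After 9 (swap(7, 0)): [0, 1, 2, 3, 4, 5, 6, 7]

Answer: yes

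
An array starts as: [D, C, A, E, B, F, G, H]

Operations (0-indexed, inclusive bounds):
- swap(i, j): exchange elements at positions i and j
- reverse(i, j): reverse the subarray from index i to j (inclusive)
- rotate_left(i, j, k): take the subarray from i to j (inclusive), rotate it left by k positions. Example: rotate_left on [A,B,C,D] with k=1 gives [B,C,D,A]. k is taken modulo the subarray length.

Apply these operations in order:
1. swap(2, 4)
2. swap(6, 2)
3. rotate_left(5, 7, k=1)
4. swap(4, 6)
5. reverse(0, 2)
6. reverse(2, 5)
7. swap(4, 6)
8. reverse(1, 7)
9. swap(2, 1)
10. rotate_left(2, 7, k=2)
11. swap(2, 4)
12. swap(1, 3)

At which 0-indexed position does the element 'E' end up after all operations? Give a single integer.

Answer: 3

Derivation:
After 1 (swap(2, 4)): [D, C, B, E, A, F, G, H]
After 2 (swap(6, 2)): [D, C, G, E, A, F, B, H]
After 3 (rotate_left(5, 7, k=1)): [D, C, G, E, A, B, H, F]
After 4 (swap(4, 6)): [D, C, G, E, H, B, A, F]
After 5 (reverse(0, 2)): [G, C, D, E, H, B, A, F]
After 6 (reverse(2, 5)): [G, C, B, H, E, D, A, F]
After 7 (swap(4, 6)): [G, C, B, H, A, D, E, F]
After 8 (reverse(1, 7)): [G, F, E, D, A, H, B, C]
After 9 (swap(2, 1)): [G, E, F, D, A, H, B, C]
After 10 (rotate_left(2, 7, k=2)): [G, E, A, H, B, C, F, D]
After 11 (swap(2, 4)): [G, E, B, H, A, C, F, D]
After 12 (swap(1, 3)): [G, H, B, E, A, C, F, D]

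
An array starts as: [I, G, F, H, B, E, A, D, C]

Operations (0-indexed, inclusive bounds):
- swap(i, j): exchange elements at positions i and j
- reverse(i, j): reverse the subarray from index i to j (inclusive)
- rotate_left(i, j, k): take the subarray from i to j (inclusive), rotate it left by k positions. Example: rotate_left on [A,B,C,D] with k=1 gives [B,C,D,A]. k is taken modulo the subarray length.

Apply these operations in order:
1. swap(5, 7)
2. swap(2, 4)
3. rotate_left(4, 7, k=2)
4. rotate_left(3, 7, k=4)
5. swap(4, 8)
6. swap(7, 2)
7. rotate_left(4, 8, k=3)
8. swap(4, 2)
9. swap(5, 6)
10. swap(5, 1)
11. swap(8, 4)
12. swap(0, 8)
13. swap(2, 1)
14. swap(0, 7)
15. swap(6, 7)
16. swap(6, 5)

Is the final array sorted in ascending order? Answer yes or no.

After 1 (swap(5, 7)): [I, G, F, H, B, D, A, E, C]
After 2 (swap(2, 4)): [I, G, B, H, F, D, A, E, C]
After 3 (rotate_left(4, 7, k=2)): [I, G, B, H, A, E, F, D, C]
After 4 (rotate_left(3, 7, k=4)): [I, G, B, D, H, A, E, F, C]
After 5 (swap(4, 8)): [I, G, B, D, C, A, E, F, H]
After 6 (swap(7, 2)): [I, G, F, D, C, A, E, B, H]
After 7 (rotate_left(4, 8, k=3)): [I, G, F, D, B, H, C, A, E]
After 8 (swap(4, 2)): [I, G, B, D, F, H, C, A, E]
After 9 (swap(5, 6)): [I, G, B, D, F, C, H, A, E]
After 10 (swap(5, 1)): [I, C, B, D, F, G, H, A, E]
After 11 (swap(8, 4)): [I, C, B, D, E, G, H, A, F]
After 12 (swap(0, 8)): [F, C, B, D, E, G, H, A, I]
After 13 (swap(2, 1)): [F, B, C, D, E, G, H, A, I]
After 14 (swap(0, 7)): [A, B, C, D, E, G, H, F, I]
After 15 (swap(6, 7)): [A, B, C, D, E, G, F, H, I]
After 16 (swap(6, 5)): [A, B, C, D, E, F, G, H, I]

Answer: yes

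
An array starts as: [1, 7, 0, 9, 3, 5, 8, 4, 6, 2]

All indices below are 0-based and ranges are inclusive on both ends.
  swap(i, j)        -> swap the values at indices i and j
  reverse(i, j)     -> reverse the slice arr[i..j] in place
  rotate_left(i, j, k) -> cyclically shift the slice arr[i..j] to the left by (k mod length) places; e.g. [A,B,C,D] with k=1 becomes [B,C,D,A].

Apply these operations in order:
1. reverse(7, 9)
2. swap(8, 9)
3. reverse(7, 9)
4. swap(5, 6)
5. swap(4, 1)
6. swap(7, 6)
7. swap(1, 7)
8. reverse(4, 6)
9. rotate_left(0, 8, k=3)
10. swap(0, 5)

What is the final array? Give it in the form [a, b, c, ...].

After 1 (reverse(7, 9)): [1, 7, 0, 9, 3, 5, 8, 2, 6, 4]
After 2 (swap(8, 9)): [1, 7, 0, 9, 3, 5, 8, 2, 4, 6]
After 3 (reverse(7, 9)): [1, 7, 0, 9, 3, 5, 8, 6, 4, 2]
After 4 (swap(5, 6)): [1, 7, 0, 9, 3, 8, 5, 6, 4, 2]
After 5 (swap(4, 1)): [1, 3, 0, 9, 7, 8, 5, 6, 4, 2]
After 6 (swap(7, 6)): [1, 3, 0, 9, 7, 8, 6, 5, 4, 2]
After 7 (swap(1, 7)): [1, 5, 0, 9, 7, 8, 6, 3, 4, 2]
After 8 (reverse(4, 6)): [1, 5, 0, 9, 6, 8, 7, 3, 4, 2]
After 9 (rotate_left(0, 8, k=3)): [9, 6, 8, 7, 3, 4, 1, 5, 0, 2]
After 10 (swap(0, 5)): [4, 6, 8, 7, 3, 9, 1, 5, 0, 2]

Answer: [4, 6, 8, 7, 3, 9, 1, 5, 0, 2]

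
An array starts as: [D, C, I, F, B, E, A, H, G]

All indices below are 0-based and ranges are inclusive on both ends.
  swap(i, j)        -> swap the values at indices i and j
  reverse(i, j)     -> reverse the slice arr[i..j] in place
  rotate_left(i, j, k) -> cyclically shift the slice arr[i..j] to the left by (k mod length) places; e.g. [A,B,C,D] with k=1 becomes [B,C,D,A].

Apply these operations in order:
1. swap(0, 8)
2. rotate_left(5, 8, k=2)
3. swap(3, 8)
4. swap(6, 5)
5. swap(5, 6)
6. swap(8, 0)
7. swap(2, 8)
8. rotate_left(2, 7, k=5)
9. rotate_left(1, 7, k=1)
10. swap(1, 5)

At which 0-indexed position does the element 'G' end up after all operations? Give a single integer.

After 1 (swap(0, 8)): [G, C, I, F, B, E, A, H, D]
After 2 (rotate_left(5, 8, k=2)): [G, C, I, F, B, H, D, E, A]
After 3 (swap(3, 8)): [G, C, I, A, B, H, D, E, F]
After 4 (swap(6, 5)): [G, C, I, A, B, D, H, E, F]
After 5 (swap(5, 6)): [G, C, I, A, B, H, D, E, F]
After 6 (swap(8, 0)): [F, C, I, A, B, H, D, E, G]
After 7 (swap(2, 8)): [F, C, G, A, B, H, D, E, I]
After 8 (rotate_left(2, 7, k=5)): [F, C, E, G, A, B, H, D, I]
After 9 (rotate_left(1, 7, k=1)): [F, E, G, A, B, H, D, C, I]
After 10 (swap(1, 5)): [F, H, G, A, B, E, D, C, I]

Answer: 2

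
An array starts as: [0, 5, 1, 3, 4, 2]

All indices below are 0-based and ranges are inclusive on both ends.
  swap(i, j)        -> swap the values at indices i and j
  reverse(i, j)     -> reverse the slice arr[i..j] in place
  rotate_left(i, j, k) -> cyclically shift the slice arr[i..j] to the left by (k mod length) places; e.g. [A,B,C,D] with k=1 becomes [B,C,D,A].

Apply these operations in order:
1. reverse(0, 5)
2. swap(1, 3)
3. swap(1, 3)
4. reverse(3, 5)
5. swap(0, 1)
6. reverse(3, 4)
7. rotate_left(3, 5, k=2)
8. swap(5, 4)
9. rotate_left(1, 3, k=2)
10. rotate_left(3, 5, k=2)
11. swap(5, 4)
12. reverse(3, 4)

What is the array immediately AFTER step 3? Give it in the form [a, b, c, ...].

Answer: [2, 4, 3, 1, 5, 0]

Derivation:
After 1 (reverse(0, 5)): [2, 4, 3, 1, 5, 0]
After 2 (swap(1, 3)): [2, 1, 3, 4, 5, 0]
After 3 (swap(1, 3)): [2, 4, 3, 1, 5, 0]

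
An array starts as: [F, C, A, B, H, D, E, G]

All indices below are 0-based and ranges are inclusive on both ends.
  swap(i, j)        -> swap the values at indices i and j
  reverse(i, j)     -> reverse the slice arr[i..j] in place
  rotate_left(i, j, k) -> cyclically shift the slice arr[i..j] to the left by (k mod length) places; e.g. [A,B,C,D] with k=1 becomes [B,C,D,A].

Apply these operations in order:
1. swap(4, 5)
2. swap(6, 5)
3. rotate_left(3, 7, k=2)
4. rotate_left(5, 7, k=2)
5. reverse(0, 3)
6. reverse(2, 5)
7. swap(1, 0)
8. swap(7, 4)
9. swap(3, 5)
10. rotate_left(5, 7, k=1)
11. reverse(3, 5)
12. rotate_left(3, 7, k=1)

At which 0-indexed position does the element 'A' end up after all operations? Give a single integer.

After 1 (swap(4, 5)): [F, C, A, B, D, H, E, G]
After 2 (swap(6, 5)): [F, C, A, B, D, E, H, G]
After 3 (rotate_left(3, 7, k=2)): [F, C, A, E, H, G, B, D]
After 4 (rotate_left(5, 7, k=2)): [F, C, A, E, H, D, G, B]
After 5 (reverse(0, 3)): [E, A, C, F, H, D, G, B]
After 6 (reverse(2, 5)): [E, A, D, H, F, C, G, B]
After 7 (swap(1, 0)): [A, E, D, H, F, C, G, B]
After 8 (swap(7, 4)): [A, E, D, H, B, C, G, F]
After 9 (swap(3, 5)): [A, E, D, C, B, H, G, F]
After 10 (rotate_left(5, 7, k=1)): [A, E, D, C, B, G, F, H]
After 11 (reverse(3, 5)): [A, E, D, G, B, C, F, H]
After 12 (rotate_left(3, 7, k=1)): [A, E, D, B, C, F, H, G]

Answer: 0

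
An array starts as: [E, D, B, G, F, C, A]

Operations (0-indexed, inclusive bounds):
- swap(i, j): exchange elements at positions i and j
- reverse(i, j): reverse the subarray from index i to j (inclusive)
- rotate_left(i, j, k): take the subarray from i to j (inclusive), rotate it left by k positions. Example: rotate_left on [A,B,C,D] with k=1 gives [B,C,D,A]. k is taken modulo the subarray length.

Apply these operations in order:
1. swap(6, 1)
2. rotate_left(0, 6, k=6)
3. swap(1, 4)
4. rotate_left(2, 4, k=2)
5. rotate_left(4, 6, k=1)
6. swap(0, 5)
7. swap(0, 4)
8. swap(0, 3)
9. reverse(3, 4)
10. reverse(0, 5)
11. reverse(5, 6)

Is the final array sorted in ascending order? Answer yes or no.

Answer: no

Derivation:
After 1 (swap(6, 1)): [E, A, B, G, F, C, D]
After 2 (rotate_left(0, 6, k=6)): [D, E, A, B, G, F, C]
After 3 (swap(1, 4)): [D, G, A, B, E, F, C]
After 4 (rotate_left(2, 4, k=2)): [D, G, E, A, B, F, C]
After 5 (rotate_left(4, 6, k=1)): [D, G, E, A, F, C, B]
After 6 (swap(0, 5)): [C, G, E, A, F, D, B]
After 7 (swap(0, 4)): [F, G, E, A, C, D, B]
After 8 (swap(0, 3)): [A, G, E, F, C, D, B]
After 9 (reverse(3, 4)): [A, G, E, C, F, D, B]
After 10 (reverse(0, 5)): [D, F, C, E, G, A, B]
After 11 (reverse(5, 6)): [D, F, C, E, G, B, A]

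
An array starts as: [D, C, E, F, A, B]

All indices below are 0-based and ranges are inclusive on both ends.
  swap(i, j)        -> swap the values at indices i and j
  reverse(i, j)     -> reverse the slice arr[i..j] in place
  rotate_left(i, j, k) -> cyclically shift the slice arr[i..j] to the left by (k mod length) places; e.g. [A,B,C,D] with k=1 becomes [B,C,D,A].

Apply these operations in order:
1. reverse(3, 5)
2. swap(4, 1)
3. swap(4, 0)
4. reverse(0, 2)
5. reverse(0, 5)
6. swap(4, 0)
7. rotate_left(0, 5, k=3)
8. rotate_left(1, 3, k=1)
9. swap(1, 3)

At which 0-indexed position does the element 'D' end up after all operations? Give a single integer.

After 1 (reverse(3, 5)): [D, C, E, B, A, F]
After 2 (swap(4, 1)): [D, A, E, B, C, F]
After 3 (swap(4, 0)): [C, A, E, B, D, F]
After 4 (reverse(0, 2)): [E, A, C, B, D, F]
After 5 (reverse(0, 5)): [F, D, B, C, A, E]
After 6 (swap(4, 0)): [A, D, B, C, F, E]
After 7 (rotate_left(0, 5, k=3)): [C, F, E, A, D, B]
After 8 (rotate_left(1, 3, k=1)): [C, E, A, F, D, B]
After 9 (swap(1, 3)): [C, F, A, E, D, B]

Answer: 4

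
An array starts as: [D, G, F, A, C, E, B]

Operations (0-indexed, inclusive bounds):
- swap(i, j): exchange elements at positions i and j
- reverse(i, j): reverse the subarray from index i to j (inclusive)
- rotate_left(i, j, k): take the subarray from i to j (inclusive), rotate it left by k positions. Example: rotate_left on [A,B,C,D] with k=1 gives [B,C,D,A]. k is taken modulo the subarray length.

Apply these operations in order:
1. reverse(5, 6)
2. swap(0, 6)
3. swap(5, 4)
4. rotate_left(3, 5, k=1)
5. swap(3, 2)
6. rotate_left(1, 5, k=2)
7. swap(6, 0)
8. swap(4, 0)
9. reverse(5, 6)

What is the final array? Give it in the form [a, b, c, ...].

Answer: [G, F, C, A, D, E, B]

Derivation:
After 1 (reverse(5, 6)): [D, G, F, A, C, B, E]
After 2 (swap(0, 6)): [E, G, F, A, C, B, D]
After 3 (swap(5, 4)): [E, G, F, A, B, C, D]
After 4 (rotate_left(3, 5, k=1)): [E, G, F, B, C, A, D]
After 5 (swap(3, 2)): [E, G, B, F, C, A, D]
After 6 (rotate_left(1, 5, k=2)): [E, F, C, A, G, B, D]
After 7 (swap(6, 0)): [D, F, C, A, G, B, E]
After 8 (swap(4, 0)): [G, F, C, A, D, B, E]
After 9 (reverse(5, 6)): [G, F, C, A, D, E, B]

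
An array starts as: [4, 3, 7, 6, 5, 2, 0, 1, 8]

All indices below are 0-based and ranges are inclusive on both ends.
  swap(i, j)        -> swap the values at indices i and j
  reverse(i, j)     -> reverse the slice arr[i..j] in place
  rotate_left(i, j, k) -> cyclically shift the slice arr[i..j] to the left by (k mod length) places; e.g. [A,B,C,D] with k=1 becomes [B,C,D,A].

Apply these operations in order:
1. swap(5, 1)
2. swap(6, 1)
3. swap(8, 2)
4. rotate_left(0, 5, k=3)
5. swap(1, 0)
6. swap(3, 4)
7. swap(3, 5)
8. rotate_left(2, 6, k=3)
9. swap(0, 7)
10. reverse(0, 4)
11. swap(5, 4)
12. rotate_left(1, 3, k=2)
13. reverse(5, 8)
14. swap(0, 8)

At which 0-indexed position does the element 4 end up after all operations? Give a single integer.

After 1 (swap(5, 1)): [4, 2, 7, 6, 5, 3, 0, 1, 8]
After 2 (swap(6, 1)): [4, 0, 7, 6, 5, 3, 2, 1, 8]
After 3 (swap(8, 2)): [4, 0, 8, 6, 5, 3, 2, 1, 7]
After 4 (rotate_left(0, 5, k=3)): [6, 5, 3, 4, 0, 8, 2, 1, 7]
After 5 (swap(1, 0)): [5, 6, 3, 4, 0, 8, 2, 1, 7]
After 6 (swap(3, 4)): [5, 6, 3, 0, 4, 8, 2, 1, 7]
After 7 (swap(3, 5)): [5, 6, 3, 8, 4, 0, 2, 1, 7]
After 8 (rotate_left(2, 6, k=3)): [5, 6, 0, 2, 3, 8, 4, 1, 7]
After 9 (swap(0, 7)): [1, 6, 0, 2, 3, 8, 4, 5, 7]
After 10 (reverse(0, 4)): [3, 2, 0, 6, 1, 8, 4, 5, 7]
After 11 (swap(5, 4)): [3, 2, 0, 6, 8, 1, 4, 5, 7]
After 12 (rotate_left(1, 3, k=2)): [3, 6, 2, 0, 8, 1, 4, 5, 7]
After 13 (reverse(5, 8)): [3, 6, 2, 0, 8, 7, 5, 4, 1]
After 14 (swap(0, 8)): [1, 6, 2, 0, 8, 7, 5, 4, 3]

Answer: 7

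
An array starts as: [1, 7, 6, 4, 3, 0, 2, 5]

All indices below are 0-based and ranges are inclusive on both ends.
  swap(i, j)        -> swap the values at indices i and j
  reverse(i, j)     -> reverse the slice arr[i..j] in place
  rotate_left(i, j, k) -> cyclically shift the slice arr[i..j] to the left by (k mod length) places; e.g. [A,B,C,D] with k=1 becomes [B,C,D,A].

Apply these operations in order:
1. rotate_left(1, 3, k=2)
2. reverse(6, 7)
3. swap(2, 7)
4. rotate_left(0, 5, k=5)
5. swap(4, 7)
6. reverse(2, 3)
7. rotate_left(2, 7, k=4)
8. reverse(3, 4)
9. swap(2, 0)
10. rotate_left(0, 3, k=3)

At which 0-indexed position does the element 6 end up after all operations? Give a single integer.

After 1 (rotate_left(1, 3, k=2)): [1, 4, 7, 6, 3, 0, 2, 5]
After 2 (reverse(6, 7)): [1, 4, 7, 6, 3, 0, 5, 2]
After 3 (swap(2, 7)): [1, 4, 2, 6, 3, 0, 5, 7]
After 4 (rotate_left(0, 5, k=5)): [0, 1, 4, 2, 6, 3, 5, 7]
After 5 (swap(4, 7)): [0, 1, 4, 2, 7, 3, 5, 6]
After 6 (reverse(2, 3)): [0, 1, 2, 4, 7, 3, 5, 6]
After 7 (rotate_left(2, 7, k=4)): [0, 1, 5, 6, 2, 4, 7, 3]
After 8 (reverse(3, 4)): [0, 1, 5, 2, 6, 4, 7, 3]
After 9 (swap(2, 0)): [5, 1, 0, 2, 6, 4, 7, 3]
After 10 (rotate_left(0, 3, k=3)): [2, 5, 1, 0, 6, 4, 7, 3]

Answer: 4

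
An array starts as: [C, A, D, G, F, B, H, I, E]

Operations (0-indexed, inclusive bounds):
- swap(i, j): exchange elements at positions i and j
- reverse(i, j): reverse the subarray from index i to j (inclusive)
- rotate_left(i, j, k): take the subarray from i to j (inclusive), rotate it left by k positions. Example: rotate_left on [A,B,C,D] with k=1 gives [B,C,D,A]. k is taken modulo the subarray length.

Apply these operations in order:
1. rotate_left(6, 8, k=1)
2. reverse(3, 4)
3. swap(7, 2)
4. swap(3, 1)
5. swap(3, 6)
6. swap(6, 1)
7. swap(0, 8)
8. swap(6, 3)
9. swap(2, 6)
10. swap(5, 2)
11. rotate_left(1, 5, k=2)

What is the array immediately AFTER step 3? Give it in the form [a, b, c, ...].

Answer: [C, A, E, F, G, B, I, D, H]

Derivation:
After 1 (rotate_left(6, 8, k=1)): [C, A, D, G, F, B, I, E, H]
After 2 (reverse(3, 4)): [C, A, D, F, G, B, I, E, H]
After 3 (swap(7, 2)): [C, A, E, F, G, B, I, D, H]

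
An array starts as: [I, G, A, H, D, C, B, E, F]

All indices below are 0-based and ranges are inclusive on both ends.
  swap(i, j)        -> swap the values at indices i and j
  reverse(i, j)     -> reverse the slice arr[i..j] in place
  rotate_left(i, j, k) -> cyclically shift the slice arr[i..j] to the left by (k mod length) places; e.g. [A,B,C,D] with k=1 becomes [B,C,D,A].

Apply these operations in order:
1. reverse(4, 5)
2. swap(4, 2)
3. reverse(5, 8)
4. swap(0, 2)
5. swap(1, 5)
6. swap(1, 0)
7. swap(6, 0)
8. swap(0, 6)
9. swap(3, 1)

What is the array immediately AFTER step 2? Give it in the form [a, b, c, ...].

After 1 (reverse(4, 5)): [I, G, A, H, C, D, B, E, F]
After 2 (swap(4, 2)): [I, G, C, H, A, D, B, E, F]

Answer: [I, G, C, H, A, D, B, E, F]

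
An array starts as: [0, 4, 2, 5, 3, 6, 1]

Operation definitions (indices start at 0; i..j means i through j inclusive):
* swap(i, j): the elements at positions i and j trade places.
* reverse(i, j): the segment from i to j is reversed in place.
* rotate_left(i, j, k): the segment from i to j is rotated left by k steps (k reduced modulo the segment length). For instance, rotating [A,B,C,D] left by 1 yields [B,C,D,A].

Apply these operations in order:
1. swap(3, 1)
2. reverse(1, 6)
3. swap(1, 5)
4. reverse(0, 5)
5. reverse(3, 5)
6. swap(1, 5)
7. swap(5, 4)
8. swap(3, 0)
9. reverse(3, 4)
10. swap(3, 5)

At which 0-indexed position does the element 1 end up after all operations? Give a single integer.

After 1 (swap(3, 1)): [0, 5, 2, 4, 3, 6, 1]
After 2 (reverse(1, 6)): [0, 1, 6, 3, 4, 2, 5]
After 3 (swap(1, 5)): [0, 2, 6, 3, 4, 1, 5]
After 4 (reverse(0, 5)): [1, 4, 3, 6, 2, 0, 5]
After 5 (reverse(3, 5)): [1, 4, 3, 0, 2, 6, 5]
After 6 (swap(1, 5)): [1, 6, 3, 0, 2, 4, 5]
After 7 (swap(5, 4)): [1, 6, 3, 0, 4, 2, 5]
After 8 (swap(3, 0)): [0, 6, 3, 1, 4, 2, 5]
After 9 (reverse(3, 4)): [0, 6, 3, 4, 1, 2, 5]
After 10 (swap(3, 5)): [0, 6, 3, 2, 1, 4, 5]

Answer: 4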